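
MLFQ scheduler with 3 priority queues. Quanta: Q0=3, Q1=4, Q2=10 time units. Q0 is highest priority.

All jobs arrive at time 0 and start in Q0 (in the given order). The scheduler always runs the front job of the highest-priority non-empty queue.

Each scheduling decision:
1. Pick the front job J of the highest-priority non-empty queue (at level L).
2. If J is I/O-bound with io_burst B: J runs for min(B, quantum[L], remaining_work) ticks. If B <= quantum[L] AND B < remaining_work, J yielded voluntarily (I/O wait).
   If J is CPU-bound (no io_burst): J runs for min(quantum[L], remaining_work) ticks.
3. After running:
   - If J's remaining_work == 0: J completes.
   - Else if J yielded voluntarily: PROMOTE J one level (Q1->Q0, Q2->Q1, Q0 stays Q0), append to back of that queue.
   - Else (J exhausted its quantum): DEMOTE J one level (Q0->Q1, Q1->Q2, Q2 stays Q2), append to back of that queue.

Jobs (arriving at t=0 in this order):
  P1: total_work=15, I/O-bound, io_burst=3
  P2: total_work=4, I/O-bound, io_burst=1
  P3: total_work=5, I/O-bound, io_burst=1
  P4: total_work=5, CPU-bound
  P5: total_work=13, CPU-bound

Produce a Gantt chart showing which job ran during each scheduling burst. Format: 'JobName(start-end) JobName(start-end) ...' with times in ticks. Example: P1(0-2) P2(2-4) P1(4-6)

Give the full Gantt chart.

t=0-3: P1@Q0 runs 3, rem=12, I/O yield, promote→Q0. Q0=[P2,P3,P4,P5,P1] Q1=[] Q2=[]
t=3-4: P2@Q0 runs 1, rem=3, I/O yield, promote→Q0. Q0=[P3,P4,P5,P1,P2] Q1=[] Q2=[]
t=4-5: P3@Q0 runs 1, rem=4, I/O yield, promote→Q0. Q0=[P4,P5,P1,P2,P3] Q1=[] Q2=[]
t=5-8: P4@Q0 runs 3, rem=2, quantum used, demote→Q1. Q0=[P5,P1,P2,P3] Q1=[P4] Q2=[]
t=8-11: P5@Q0 runs 3, rem=10, quantum used, demote→Q1. Q0=[P1,P2,P3] Q1=[P4,P5] Q2=[]
t=11-14: P1@Q0 runs 3, rem=9, I/O yield, promote→Q0. Q0=[P2,P3,P1] Q1=[P4,P5] Q2=[]
t=14-15: P2@Q0 runs 1, rem=2, I/O yield, promote→Q0. Q0=[P3,P1,P2] Q1=[P4,P5] Q2=[]
t=15-16: P3@Q0 runs 1, rem=3, I/O yield, promote→Q0. Q0=[P1,P2,P3] Q1=[P4,P5] Q2=[]
t=16-19: P1@Q0 runs 3, rem=6, I/O yield, promote→Q0. Q0=[P2,P3,P1] Q1=[P4,P5] Q2=[]
t=19-20: P2@Q0 runs 1, rem=1, I/O yield, promote→Q0. Q0=[P3,P1,P2] Q1=[P4,P5] Q2=[]
t=20-21: P3@Q0 runs 1, rem=2, I/O yield, promote→Q0. Q0=[P1,P2,P3] Q1=[P4,P5] Q2=[]
t=21-24: P1@Q0 runs 3, rem=3, I/O yield, promote→Q0. Q0=[P2,P3,P1] Q1=[P4,P5] Q2=[]
t=24-25: P2@Q0 runs 1, rem=0, completes. Q0=[P3,P1] Q1=[P4,P5] Q2=[]
t=25-26: P3@Q0 runs 1, rem=1, I/O yield, promote→Q0. Q0=[P1,P3] Q1=[P4,P5] Q2=[]
t=26-29: P1@Q0 runs 3, rem=0, completes. Q0=[P3] Q1=[P4,P5] Q2=[]
t=29-30: P3@Q0 runs 1, rem=0, completes. Q0=[] Q1=[P4,P5] Q2=[]
t=30-32: P4@Q1 runs 2, rem=0, completes. Q0=[] Q1=[P5] Q2=[]
t=32-36: P5@Q1 runs 4, rem=6, quantum used, demote→Q2. Q0=[] Q1=[] Q2=[P5]
t=36-42: P5@Q2 runs 6, rem=0, completes. Q0=[] Q1=[] Q2=[]

Answer: P1(0-3) P2(3-4) P3(4-5) P4(5-8) P5(8-11) P1(11-14) P2(14-15) P3(15-16) P1(16-19) P2(19-20) P3(20-21) P1(21-24) P2(24-25) P3(25-26) P1(26-29) P3(29-30) P4(30-32) P5(32-36) P5(36-42)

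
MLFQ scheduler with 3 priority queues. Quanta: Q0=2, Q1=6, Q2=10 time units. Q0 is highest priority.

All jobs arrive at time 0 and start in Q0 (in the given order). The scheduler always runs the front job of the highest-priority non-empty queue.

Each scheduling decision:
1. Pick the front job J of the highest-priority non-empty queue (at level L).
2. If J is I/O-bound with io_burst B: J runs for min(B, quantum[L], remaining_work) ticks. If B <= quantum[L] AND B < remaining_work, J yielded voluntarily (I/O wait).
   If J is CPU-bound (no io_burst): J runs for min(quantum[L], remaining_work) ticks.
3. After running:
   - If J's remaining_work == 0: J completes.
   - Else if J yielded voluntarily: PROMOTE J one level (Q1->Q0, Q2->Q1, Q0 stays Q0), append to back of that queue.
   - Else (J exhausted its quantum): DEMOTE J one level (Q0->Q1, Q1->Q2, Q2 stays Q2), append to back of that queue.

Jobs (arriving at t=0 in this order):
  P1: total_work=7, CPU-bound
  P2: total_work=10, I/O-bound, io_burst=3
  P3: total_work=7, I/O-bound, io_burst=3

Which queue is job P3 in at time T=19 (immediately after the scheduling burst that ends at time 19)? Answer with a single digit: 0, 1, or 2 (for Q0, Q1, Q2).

t=0-2: P1@Q0 runs 2, rem=5, quantum used, demote→Q1. Q0=[P2,P3] Q1=[P1] Q2=[]
t=2-4: P2@Q0 runs 2, rem=8, quantum used, demote→Q1. Q0=[P3] Q1=[P1,P2] Q2=[]
t=4-6: P3@Q0 runs 2, rem=5, quantum used, demote→Q1. Q0=[] Q1=[P1,P2,P3] Q2=[]
t=6-11: P1@Q1 runs 5, rem=0, completes. Q0=[] Q1=[P2,P3] Q2=[]
t=11-14: P2@Q1 runs 3, rem=5, I/O yield, promote→Q0. Q0=[P2] Q1=[P3] Q2=[]
t=14-16: P2@Q0 runs 2, rem=3, quantum used, demote→Q1. Q0=[] Q1=[P3,P2] Q2=[]
t=16-19: P3@Q1 runs 3, rem=2, I/O yield, promote→Q0. Q0=[P3] Q1=[P2] Q2=[]
t=19-21: P3@Q0 runs 2, rem=0, completes. Q0=[] Q1=[P2] Q2=[]
t=21-24: P2@Q1 runs 3, rem=0, completes. Q0=[] Q1=[] Q2=[]

Answer: 0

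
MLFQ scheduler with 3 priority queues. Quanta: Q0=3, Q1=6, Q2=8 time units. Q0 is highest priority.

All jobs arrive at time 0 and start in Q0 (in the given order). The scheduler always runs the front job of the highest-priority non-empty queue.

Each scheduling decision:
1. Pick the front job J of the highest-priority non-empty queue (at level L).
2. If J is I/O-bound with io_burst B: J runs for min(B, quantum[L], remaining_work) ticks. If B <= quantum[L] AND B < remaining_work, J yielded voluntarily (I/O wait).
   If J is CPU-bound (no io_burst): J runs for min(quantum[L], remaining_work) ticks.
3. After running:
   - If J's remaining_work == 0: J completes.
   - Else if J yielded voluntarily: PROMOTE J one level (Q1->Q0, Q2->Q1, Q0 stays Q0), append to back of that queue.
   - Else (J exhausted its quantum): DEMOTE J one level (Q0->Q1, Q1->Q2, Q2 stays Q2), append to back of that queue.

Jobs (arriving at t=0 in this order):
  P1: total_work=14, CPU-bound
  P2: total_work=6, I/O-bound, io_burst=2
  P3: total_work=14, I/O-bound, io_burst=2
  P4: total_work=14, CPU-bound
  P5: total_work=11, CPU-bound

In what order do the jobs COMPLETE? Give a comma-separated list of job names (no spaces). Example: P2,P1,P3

t=0-3: P1@Q0 runs 3, rem=11, quantum used, demote→Q1. Q0=[P2,P3,P4,P5] Q1=[P1] Q2=[]
t=3-5: P2@Q0 runs 2, rem=4, I/O yield, promote→Q0. Q0=[P3,P4,P5,P2] Q1=[P1] Q2=[]
t=5-7: P3@Q0 runs 2, rem=12, I/O yield, promote→Q0. Q0=[P4,P5,P2,P3] Q1=[P1] Q2=[]
t=7-10: P4@Q0 runs 3, rem=11, quantum used, demote→Q1. Q0=[P5,P2,P3] Q1=[P1,P4] Q2=[]
t=10-13: P5@Q0 runs 3, rem=8, quantum used, demote→Q1. Q0=[P2,P3] Q1=[P1,P4,P5] Q2=[]
t=13-15: P2@Q0 runs 2, rem=2, I/O yield, promote→Q0. Q0=[P3,P2] Q1=[P1,P4,P5] Q2=[]
t=15-17: P3@Q0 runs 2, rem=10, I/O yield, promote→Q0. Q0=[P2,P3] Q1=[P1,P4,P5] Q2=[]
t=17-19: P2@Q0 runs 2, rem=0, completes. Q0=[P3] Q1=[P1,P4,P5] Q2=[]
t=19-21: P3@Q0 runs 2, rem=8, I/O yield, promote→Q0. Q0=[P3] Q1=[P1,P4,P5] Q2=[]
t=21-23: P3@Q0 runs 2, rem=6, I/O yield, promote→Q0. Q0=[P3] Q1=[P1,P4,P5] Q2=[]
t=23-25: P3@Q0 runs 2, rem=4, I/O yield, promote→Q0. Q0=[P3] Q1=[P1,P4,P5] Q2=[]
t=25-27: P3@Q0 runs 2, rem=2, I/O yield, promote→Q0. Q0=[P3] Q1=[P1,P4,P5] Q2=[]
t=27-29: P3@Q0 runs 2, rem=0, completes. Q0=[] Q1=[P1,P4,P5] Q2=[]
t=29-35: P1@Q1 runs 6, rem=5, quantum used, demote→Q2. Q0=[] Q1=[P4,P5] Q2=[P1]
t=35-41: P4@Q1 runs 6, rem=5, quantum used, demote→Q2. Q0=[] Q1=[P5] Q2=[P1,P4]
t=41-47: P5@Q1 runs 6, rem=2, quantum used, demote→Q2. Q0=[] Q1=[] Q2=[P1,P4,P5]
t=47-52: P1@Q2 runs 5, rem=0, completes. Q0=[] Q1=[] Q2=[P4,P5]
t=52-57: P4@Q2 runs 5, rem=0, completes. Q0=[] Q1=[] Q2=[P5]
t=57-59: P5@Q2 runs 2, rem=0, completes. Q0=[] Q1=[] Q2=[]

Answer: P2,P3,P1,P4,P5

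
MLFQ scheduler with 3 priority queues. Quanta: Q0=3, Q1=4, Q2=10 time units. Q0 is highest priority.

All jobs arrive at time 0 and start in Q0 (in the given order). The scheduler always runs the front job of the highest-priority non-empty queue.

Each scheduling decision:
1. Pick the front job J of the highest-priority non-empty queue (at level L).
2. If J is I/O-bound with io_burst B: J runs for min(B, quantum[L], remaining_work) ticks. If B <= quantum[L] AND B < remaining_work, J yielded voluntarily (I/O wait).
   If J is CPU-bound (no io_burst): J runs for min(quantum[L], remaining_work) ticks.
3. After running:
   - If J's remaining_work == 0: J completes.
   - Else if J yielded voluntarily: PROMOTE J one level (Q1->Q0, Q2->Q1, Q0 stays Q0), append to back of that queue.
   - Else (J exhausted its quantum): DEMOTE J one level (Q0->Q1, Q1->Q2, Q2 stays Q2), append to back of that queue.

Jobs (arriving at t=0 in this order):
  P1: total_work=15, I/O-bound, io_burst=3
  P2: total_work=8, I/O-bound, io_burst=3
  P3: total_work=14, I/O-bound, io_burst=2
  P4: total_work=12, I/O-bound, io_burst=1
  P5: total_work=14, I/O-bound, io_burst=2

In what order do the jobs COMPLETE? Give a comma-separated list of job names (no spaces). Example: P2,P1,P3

Answer: P2,P1,P3,P5,P4

Derivation:
t=0-3: P1@Q0 runs 3, rem=12, I/O yield, promote→Q0. Q0=[P2,P3,P4,P5,P1] Q1=[] Q2=[]
t=3-6: P2@Q0 runs 3, rem=5, I/O yield, promote→Q0. Q0=[P3,P4,P5,P1,P2] Q1=[] Q2=[]
t=6-8: P3@Q0 runs 2, rem=12, I/O yield, promote→Q0. Q0=[P4,P5,P1,P2,P3] Q1=[] Q2=[]
t=8-9: P4@Q0 runs 1, rem=11, I/O yield, promote→Q0. Q0=[P5,P1,P2,P3,P4] Q1=[] Q2=[]
t=9-11: P5@Q0 runs 2, rem=12, I/O yield, promote→Q0. Q0=[P1,P2,P3,P4,P5] Q1=[] Q2=[]
t=11-14: P1@Q0 runs 3, rem=9, I/O yield, promote→Q0. Q0=[P2,P3,P4,P5,P1] Q1=[] Q2=[]
t=14-17: P2@Q0 runs 3, rem=2, I/O yield, promote→Q0. Q0=[P3,P4,P5,P1,P2] Q1=[] Q2=[]
t=17-19: P3@Q0 runs 2, rem=10, I/O yield, promote→Q0. Q0=[P4,P5,P1,P2,P3] Q1=[] Q2=[]
t=19-20: P4@Q0 runs 1, rem=10, I/O yield, promote→Q0. Q0=[P5,P1,P2,P3,P4] Q1=[] Q2=[]
t=20-22: P5@Q0 runs 2, rem=10, I/O yield, promote→Q0. Q0=[P1,P2,P3,P4,P5] Q1=[] Q2=[]
t=22-25: P1@Q0 runs 3, rem=6, I/O yield, promote→Q0. Q0=[P2,P3,P4,P5,P1] Q1=[] Q2=[]
t=25-27: P2@Q0 runs 2, rem=0, completes. Q0=[P3,P4,P5,P1] Q1=[] Q2=[]
t=27-29: P3@Q0 runs 2, rem=8, I/O yield, promote→Q0. Q0=[P4,P5,P1,P3] Q1=[] Q2=[]
t=29-30: P4@Q0 runs 1, rem=9, I/O yield, promote→Q0. Q0=[P5,P1,P3,P4] Q1=[] Q2=[]
t=30-32: P5@Q0 runs 2, rem=8, I/O yield, promote→Q0. Q0=[P1,P3,P4,P5] Q1=[] Q2=[]
t=32-35: P1@Q0 runs 3, rem=3, I/O yield, promote→Q0. Q0=[P3,P4,P5,P1] Q1=[] Q2=[]
t=35-37: P3@Q0 runs 2, rem=6, I/O yield, promote→Q0. Q0=[P4,P5,P1,P3] Q1=[] Q2=[]
t=37-38: P4@Q0 runs 1, rem=8, I/O yield, promote→Q0. Q0=[P5,P1,P3,P4] Q1=[] Q2=[]
t=38-40: P5@Q0 runs 2, rem=6, I/O yield, promote→Q0. Q0=[P1,P3,P4,P5] Q1=[] Q2=[]
t=40-43: P1@Q0 runs 3, rem=0, completes. Q0=[P3,P4,P5] Q1=[] Q2=[]
t=43-45: P3@Q0 runs 2, rem=4, I/O yield, promote→Q0. Q0=[P4,P5,P3] Q1=[] Q2=[]
t=45-46: P4@Q0 runs 1, rem=7, I/O yield, promote→Q0. Q0=[P5,P3,P4] Q1=[] Q2=[]
t=46-48: P5@Q0 runs 2, rem=4, I/O yield, promote→Q0. Q0=[P3,P4,P5] Q1=[] Q2=[]
t=48-50: P3@Q0 runs 2, rem=2, I/O yield, promote→Q0. Q0=[P4,P5,P3] Q1=[] Q2=[]
t=50-51: P4@Q0 runs 1, rem=6, I/O yield, promote→Q0. Q0=[P5,P3,P4] Q1=[] Q2=[]
t=51-53: P5@Q0 runs 2, rem=2, I/O yield, promote→Q0. Q0=[P3,P4,P5] Q1=[] Q2=[]
t=53-55: P3@Q0 runs 2, rem=0, completes. Q0=[P4,P5] Q1=[] Q2=[]
t=55-56: P4@Q0 runs 1, rem=5, I/O yield, promote→Q0. Q0=[P5,P4] Q1=[] Q2=[]
t=56-58: P5@Q0 runs 2, rem=0, completes. Q0=[P4] Q1=[] Q2=[]
t=58-59: P4@Q0 runs 1, rem=4, I/O yield, promote→Q0. Q0=[P4] Q1=[] Q2=[]
t=59-60: P4@Q0 runs 1, rem=3, I/O yield, promote→Q0. Q0=[P4] Q1=[] Q2=[]
t=60-61: P4@Q0 runs 1, rem=2, I/O yield, promote→Q0. Q0=[P4] Q1=[] Q2=[]
t=61-62: P4@Q0 runs 1, rem=1, I/O yield, promote→Q0. Q0=[P4] Q1=[] Q2=[]
t=62-63: P4@Q0 runs 1, rem=0, completes. Q0=[] Q1=[] Q2=[]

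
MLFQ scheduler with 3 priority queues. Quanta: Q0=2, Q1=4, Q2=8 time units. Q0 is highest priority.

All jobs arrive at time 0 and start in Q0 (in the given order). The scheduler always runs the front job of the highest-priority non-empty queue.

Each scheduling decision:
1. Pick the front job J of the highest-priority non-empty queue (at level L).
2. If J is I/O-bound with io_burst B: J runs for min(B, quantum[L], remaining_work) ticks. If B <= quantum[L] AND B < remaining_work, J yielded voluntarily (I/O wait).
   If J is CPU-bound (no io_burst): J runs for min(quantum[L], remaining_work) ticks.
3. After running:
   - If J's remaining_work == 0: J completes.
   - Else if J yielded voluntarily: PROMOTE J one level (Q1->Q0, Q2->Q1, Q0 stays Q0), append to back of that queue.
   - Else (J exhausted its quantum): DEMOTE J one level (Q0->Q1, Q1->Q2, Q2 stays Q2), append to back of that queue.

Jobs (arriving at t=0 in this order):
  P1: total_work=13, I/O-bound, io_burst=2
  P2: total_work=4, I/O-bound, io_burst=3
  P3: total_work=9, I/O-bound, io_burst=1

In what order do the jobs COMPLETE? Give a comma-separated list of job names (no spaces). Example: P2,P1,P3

t=0-2: P1@Q0 runs 2, rem=11, I/O yield, promote→Q0. Q0=[P2,P3,P1] Q1=[] Q2=[]
t=2-4: P2@Q0 runs 2, rem=2, quantum used, demote→Q1. Q0=[P3,P1] Q1=[P2] Q2=[]
t=4-5: P3@Q0 runs 1, rem=8, I/O yield, promote→Q0. Q0=[P1,P3] Q1=[P2] Q2=[]
t=5-7: P1@Q0 runs 2, rem=9, I/O yield, promote→Q0. Q0=[P3,P1] Q1=[P2] Q2=[]
t=7-8: P3@Q0 runs 1, rem=7, I/O yield, promote→Q0. Q0=[P1,P3] Q1=[P2] Q2=[]
t=8-10: P1@Q0 runs 2, rem=7, I/O yield, promote→Q0. Q0=[P3,P1] Q1=[P2] Q2=[]
t=10-11: P3@Q0 runs 1, rem=6, I/O yield, promote→Q0. Q0=[P1,P3] Q1=[P2] Q2=[]
t=11-13: P1@Q0 runs 2, rem=5, I/O yield, promote→Q0. Q0=[P3,P1] Q1=[P2] Q2=[]
t=13-14: P3@Q0 runs 1, rem=5, I/O yield, promote→Q0. Q0=[P1,P3] Q1=[P2] Q2=[]
t=14-16: P1@Q0 runs 2, rem=3, I/O yield, promote→Q0. Q0=[P3,P1] Q1=[P2] Q2=[]
t=16-17: P3@Q0 runs 1, rem=4, I/O yield, promote→Q0. Q0=[P1,P3] Q1=[P2] Q2=[]
t=17-19: P1@Q0 runs 2, rem=1, I/O yield, promote→Q0. Q0=[P3,P1] Q1=[P2] Q2=[]
t=19-20: P3@Q0 runs 1, rem=3, I/O yield, promote→Q0. Q0=[P1,P3] Q1=[P2] Q2=[]
t=20-21: P1@Q0 runs 1, rem=0, completes. Q0=[P3] Q1=[P2] Q2=[]
t=21-22: P3@Q0 runs 1, rem=2, I/O yield, promote→Q0. Q0=[P3] Q1=[P2] Q2=[]
t=22-23: P3@Q0 runs 1, rem=1, I/O yield, promote→Q0. Q0=[P3] Q1=[P2] Q2=[]
t=23-24: P3@Q0 runs 1, rem=0, completes. Q0=[] Q1=[P2] Q2=[]
t=24-26: P2@Q1 runs 2, rem=0, completes. Q0=[] Q1=[] Q2=[]

Answer: P1,P3,P2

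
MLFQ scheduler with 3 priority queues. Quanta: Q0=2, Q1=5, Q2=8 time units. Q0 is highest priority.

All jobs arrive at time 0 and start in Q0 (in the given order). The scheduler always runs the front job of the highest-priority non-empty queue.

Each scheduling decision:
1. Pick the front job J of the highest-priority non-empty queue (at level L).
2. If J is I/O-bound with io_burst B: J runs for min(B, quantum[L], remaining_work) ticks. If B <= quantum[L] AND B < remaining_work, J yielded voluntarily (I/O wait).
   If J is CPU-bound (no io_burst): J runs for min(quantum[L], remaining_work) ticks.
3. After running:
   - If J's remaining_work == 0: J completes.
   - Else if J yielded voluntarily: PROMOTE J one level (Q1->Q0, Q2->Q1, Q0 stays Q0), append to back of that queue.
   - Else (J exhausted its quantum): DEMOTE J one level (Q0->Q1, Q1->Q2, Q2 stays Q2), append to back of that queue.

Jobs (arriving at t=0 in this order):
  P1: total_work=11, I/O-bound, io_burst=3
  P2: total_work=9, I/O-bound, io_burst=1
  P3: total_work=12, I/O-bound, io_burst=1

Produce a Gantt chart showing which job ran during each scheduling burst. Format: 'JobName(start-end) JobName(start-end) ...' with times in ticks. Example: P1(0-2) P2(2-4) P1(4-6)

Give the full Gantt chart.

t=0-2: P1@Q0 runs 2, rem=9, quantum used, demote→Q1. Q0=[P2,P3] Q1=[P1] Q2=[]
t=2-3: P2@Q0 runs 1, rem=8, I/O yield, promote→Q0. Q0=[P3,P2] Q1=[P1] Q2=[]
t=3-4: P3@Q0 runs 1, rem=11, I/O yield, promote→Q0. Q0=[P2,P3] Q1=[P1] Q2=[]
t=4-5: P2@Q0 runs 1, rem=7, I/O yield, promote→Q0. Q0=[P3,P2] Q1=[P1] Q2=[]
t=5-6: P3@Q0 runs 1, rem=10, I/O yield, promote→Q0. Q0=[P2,P3] Q1=[P1] Q2=[]
t=6-7: P2@Q0 runs 1, rem=6, I/O yield, promote→Q0. Q0=[P3,P2] Q1=[P1] Q2=[]
t=7-8: P3@Q0 runs 1, rem=9, I/O yield, promote→Q0. Q0=[P2,P3] Q1=[P1] Q2=[]
t=8-9: P2@Q0 runs 1, rem=5, I/O yield, promote→Q0. Q0=[P3,P2] Q1=[P1] Q2=[]
t=9-10: P3@Q0 runs 1, rem=8, I/O yield, promote→Q0. Q0=[P2,P3] Q1=[P1] Q2=[]
t=10-11: P2@Q0 runs 1, rem=4, I/O yield, promote→Q0. Q0=[P3,P2] Q1=[P1] Q2=[]
t=11-12: P3@Q0 runs 1, rem=7, I/O yield, promote→Q0. Q0=[P2,P3] Q1=[P1] Q2=[]
t=12-13: P2@Q0 runs 1, rem=3, I/O yield, promote→Q0. Q0=[P3,P2] Q1=[P1] Q2=[]
t=13-14: P3@Q0 runs 1, rem=6, I/O yield, promote→Q0. Q0=[P2,P3] Q1=[P1] Q2=[]
t=14-15: P2@Q0 runs 1, rem=2, I/O yield, promote→Q0. Q0=[P3,P2] Q1=[P1] Q2=[]
t=15-16: P3@Q0 runs 1, rem=5, I/O yield, promote→Q0. Q0=[P2,P3] Q1=[P1] Q2=[]
t=16-17: P2@Q0 runs 1, rem=1, I/O yield, promote→Q0. Q0=[P3,P2] Q1=[P1] Q2=[]
t=17-18: P3@Q0 runs 1, rem=4, I/O yield, promote→Q0. Q0=[P2,P3] Q1=[P1] Q2=[]
t=18-19: P2@Q0 runs 1, rem=0, completes. Q0=[P3] Q1=[P1] Q2=[]
t=19-20: P3@Q0 runs 1, rem=3, I/O yield, promote→Q0. Q0=[P3] Q1=[P1] Q2=[]
t=20-21: P3@Q0 runs 1, rem=2, I/O yield, promote→Q0. Q0=[P3] Q1=[P1] Q2=[]
t=21-22: P3@Q0 runs 1, rem=1, I/O yield, promote→Q0. Q0=[P3] Q1=[P1] Q2=[]
t=22-23: P3@Q0 runs 1, rem=0, completes. Q0=[] Q1=[P1] Q2=[]
t=23-26: P1@Q1 runs 3, rem=6, I/O yield, promote→Q0. Q0=[P1] Q1=[] Q2=[]
t=26-28: P1@Q0 runs 2, rem=4, quantum used, demote→Q1. Q0=[] Q1=[P1] Q2=[]
t=28-31: P1@Q1 runs 3, rem=1, I/O yield, promote→Q0. Q0=[P1] Q1=[] Q2=[]
t=31-32: P1@Q0 runs 1, rem=0, completes. Q0=[] Q1=[] Q2=[]

Answer: P1(0-2) P2(2-3) P3(3-4) P2(4-5) P3(5-6) P2(6-7) P3(7-8) P2(8-9) P3(9-10) P2(10-11) P3(11-12) P2(12-13) P3(13-14) P2(14-15) P3(15-16) P2(16-17) P3(17-18) P2(18-19) P3(19-20) P3(20-21) P3(21-22) P3(22-23) P1(23-26) P1(26-28) P1(28-31) P1(31-32)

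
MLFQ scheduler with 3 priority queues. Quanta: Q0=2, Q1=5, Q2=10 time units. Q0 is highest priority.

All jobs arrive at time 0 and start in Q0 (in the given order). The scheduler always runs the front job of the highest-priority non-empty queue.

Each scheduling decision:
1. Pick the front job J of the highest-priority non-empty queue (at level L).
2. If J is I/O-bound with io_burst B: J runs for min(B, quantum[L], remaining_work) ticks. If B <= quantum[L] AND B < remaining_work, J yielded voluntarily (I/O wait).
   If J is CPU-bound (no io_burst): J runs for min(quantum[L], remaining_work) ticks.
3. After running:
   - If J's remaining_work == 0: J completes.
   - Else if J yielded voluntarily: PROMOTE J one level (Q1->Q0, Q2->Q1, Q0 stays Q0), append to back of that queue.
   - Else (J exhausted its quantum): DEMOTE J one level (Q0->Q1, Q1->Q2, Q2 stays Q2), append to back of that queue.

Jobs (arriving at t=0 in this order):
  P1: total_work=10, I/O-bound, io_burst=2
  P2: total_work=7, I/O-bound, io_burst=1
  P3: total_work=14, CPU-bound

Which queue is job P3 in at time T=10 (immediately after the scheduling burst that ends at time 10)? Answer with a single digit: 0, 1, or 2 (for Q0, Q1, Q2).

Answer: 1

Derivation:
t=0-2: P1@Q0 runs 2, rem=8, I/O yield, promote→Q0. Q0=[P2,P3,P1] Q1=[] Q2=[]
t=2-3: P2@Q0 runs 1, rem=6, I/O yield, promote→Q0. Q0=[P3,P1,P2] Q1=[] Q2=[]
t=3-5: P3@Q0 runs 2, rem=12, quantum used, demote→Q1. Q0=[P1,P2] Q1=[P3] Q2=[]
t=5-7: P1@Q0 runs 2, rem=6, I/O yield, promote→Q0. Q0=[P2,P1] Q1=[P3] Q2=[]
t=7-8: P2@Q0 runs 1, rem=5, I/O yield, promote→Q0. Q0=[P1,P2] Q1=[P3] Q2=[]
t=8-10: P1@Q0 runs 2, rem=4, I/O yield, promote→Q0. Q0=[P2,P1] Q1=[P3] Q2=[]
t=10-11: P2@Q0 runs 1, rem=4, I/O yield, promote→Q0. Q0=[P1,P2] Q1=[P3] Q2=[]
t=11-13: P1@Q0 runs 2, rem=2, I/O yield, promote→Q0. Q0=[P2,P1] Q1=[P3] Q2=[]
t=13-14: P2@Q0 runs 1, rem=3, I/O yield, promote→Q0. Q0=[P1,P2] Q1=[P3] Q2=[]
t=14-16: P1@Q0 runs 2, rem=0, completes. Q0=[P2] Q1=[P3] Q2=[]
t=16-17: P2@Q0 runs 1, rem=2, I/O yield, promote→Q0. Q0=[P2] Q1=[P3] Q2=[]
t=17-18: P2@Q0 runs 1, rem=1, I/O yield, promote→Q0. Q0=[P2] Q1=[P3] Q2=[]
t=18-19: P2@Q0 runs 1, rem=0, completes. Q0=[] Q1=[P3] Q2=[]
t=19-24: P3@Q1 runs 5, rem=7, quantum used, demote→Q2. Q0=[] Q1=[] Q2=[P3]
t=24-31: P3@Q2 runs 7, rem=0, completes. Q0=[] Q1=[] Q2=[]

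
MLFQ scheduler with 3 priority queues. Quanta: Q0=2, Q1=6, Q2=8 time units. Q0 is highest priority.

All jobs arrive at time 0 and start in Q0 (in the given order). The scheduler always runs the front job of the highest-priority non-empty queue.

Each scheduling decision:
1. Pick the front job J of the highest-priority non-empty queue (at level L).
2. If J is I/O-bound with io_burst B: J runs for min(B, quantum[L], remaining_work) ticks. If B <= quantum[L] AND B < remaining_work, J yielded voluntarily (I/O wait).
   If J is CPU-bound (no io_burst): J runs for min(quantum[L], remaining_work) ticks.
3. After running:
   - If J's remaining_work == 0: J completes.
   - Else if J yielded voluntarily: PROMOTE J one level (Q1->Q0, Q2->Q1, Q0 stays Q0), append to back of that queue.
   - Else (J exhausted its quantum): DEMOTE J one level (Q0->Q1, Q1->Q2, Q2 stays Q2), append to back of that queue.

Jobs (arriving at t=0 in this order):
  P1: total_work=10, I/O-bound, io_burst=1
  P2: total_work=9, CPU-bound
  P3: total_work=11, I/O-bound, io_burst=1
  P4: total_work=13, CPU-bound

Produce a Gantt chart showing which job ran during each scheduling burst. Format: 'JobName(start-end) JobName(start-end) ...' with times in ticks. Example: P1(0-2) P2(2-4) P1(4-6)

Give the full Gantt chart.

Answer: P1(0-1) P2(1-3) P3(3-4) P4(4-6) P1(6-7) P3(7-8) P1(8-9) P3(9-10) P1(10-11) P3(11-12) P1(12-13) P3(13-14) P1(14-15) P3(15-16) P1(16-17) P3(17-18) P1(18-19) P3(19-20) P1(20-21) P3(21-22) P1(22-23) P3(23-24) P3(24-25) P2(25-31) P4(31-37) P2(37-38) P4(38-43)

Derivation:
t=0-1: P1@Q0 runs 1, rem=9, I/O yield, promote→Q0. Q0=[P2,P3,P4,P1] Q1=[] Q2=[]
t=1-3: P2@Q0 runs 2, rem=7, quantum used, demote→Q1. Q0=[P3,P4,P1] Q1=[P2] Q2=[]
t=3-4: P3@Q0 runs 1, rem=10, I/O yield, promote→Q0. Q0=[P4,P1,P3] Q1=[P2] Q2=[]
t=4-6: P4@Q0 runs 2, rem=11, quantum used, demote→Q1. Q0=[P1,P3] Q1=[P2,P4] Q2=[]
t=6-7: P1@Q0 runs 1, rem=8, I/O yield, promote→Q0. Q0=[P3,P1] Q1=[P2,P4] Q2=[]
t=7-8: P3@Q0 runs 1, rem=9, I/O yield, promote→Q0. Q0=[P1,P3] Q1=[P2,P4] Q2=[]
t=8-9: P1@Q0 runs 1, rem=7, I/O yield, promote→Q0. Q0=[P3,P1] Q1=[P2,P4] Q2=[]
t=9-10: P3@Q0 runs 1, rem=8, I/O yield, promote→Q0. Q0=[P1,P3] Q1=[P2,P4] Q2=[]
t=10-11: P1@Q0 runs 1, rem=6, I/O yield, promote→Q0. Q0=[P3,P1] Q1=[P2,P4] Q2=[]
t=11-12: P3@Q0 runs 1, rem=7, I/O yield, promote→Q0. Q0=[P1,P3] Q1=[P2,P4] Q2=[]
t=12-13: P1@Q0 runs 1, rem=5, I/O yield, promote→Q0. Q0=[P3,P1] Q1=[P2,P4] Q2=[]
t=13-14: P3@Q0 runs 1, rem=6, I/O yield, promote→Q0. Q0=[P1,P3] Q1=[P2,P4] Q2=[]
t=14-15: P1@Q0 runs 1, rem=4, I/O yield, promote→Q0. Q0=[P3,P1] Q1=[P2,P4] Q2=[]
t=15-16: P3@Q0 runs 1, rem=5, I/O yield, promote→Q0. Q0=[P1,P3] Q1=[P2,P4] Q2=[]
t=16-17: P1@Q0 runs 1, rem=3, I/O yield, promote→Q0. Q0=[P3,P1] Q1=[P2,P4] Q2=[]
t=17-18: P3@Q0 runs 1, rem=4, I/O yield, promote→Q0. Q0=[P1,P3] Q1=[P2,P4] Q2=[]
t=18-19: P1@Q0 runs 1, rem=2, I/O yield, promote→Q0. Q0=[P3,P1] Q1=[P2,P4] Q2=[]
t=19-20: P3@Q0 runs 1, rem=3, I/O yield, promote→Q0. Q0=[P1,P3] Q1=[P2,P4] Q2=[]
t=20-21: P1@Q0 runs 1, rem=1, I/O yield, promote→Q0. Q0=[P3,P1] Q1=[P2,P4] Q2=[]
t=21-22: P3@Q0 runs 1, rem=2, I/O yield, promote→Q0. Q0=[P1,P3] Q1=[P2,P4] Q2=[]
t=22-23: P1@Q0 runs 1, rem=0, completes. Q0=[P3] Q1=[P2,P4] Q2=[]
t=23-24: P3@Q0 runs 1, rem=1, I/O yield, promote→Q0. Q0=[P3] Q1=[P2,P4] Q2=[]
t=24-25: P3@Q0 runs 1, rem=0, completes. Q0=[] Q1=[P2,P4] Q2=[]
t=25-31: P2@Q1 runs 6, rem=1, quantum used, demote→Q2. Q0=[] Q1=[P4] Q2=[P2]
t=31-37: P4@Q1 runs 6, rem=5, quantum used, demote→Q2. Q0=[] Q1=[] Q2=[P2,P4]
t=37-38: P2@Q2 runs 1, rem=0, completes. Q0=[] Q1=[] Q2=[P4]
t=38-43: P4@Q2 runs 5, rem=0, completes. Q0=[] Q1=[] Q2=[]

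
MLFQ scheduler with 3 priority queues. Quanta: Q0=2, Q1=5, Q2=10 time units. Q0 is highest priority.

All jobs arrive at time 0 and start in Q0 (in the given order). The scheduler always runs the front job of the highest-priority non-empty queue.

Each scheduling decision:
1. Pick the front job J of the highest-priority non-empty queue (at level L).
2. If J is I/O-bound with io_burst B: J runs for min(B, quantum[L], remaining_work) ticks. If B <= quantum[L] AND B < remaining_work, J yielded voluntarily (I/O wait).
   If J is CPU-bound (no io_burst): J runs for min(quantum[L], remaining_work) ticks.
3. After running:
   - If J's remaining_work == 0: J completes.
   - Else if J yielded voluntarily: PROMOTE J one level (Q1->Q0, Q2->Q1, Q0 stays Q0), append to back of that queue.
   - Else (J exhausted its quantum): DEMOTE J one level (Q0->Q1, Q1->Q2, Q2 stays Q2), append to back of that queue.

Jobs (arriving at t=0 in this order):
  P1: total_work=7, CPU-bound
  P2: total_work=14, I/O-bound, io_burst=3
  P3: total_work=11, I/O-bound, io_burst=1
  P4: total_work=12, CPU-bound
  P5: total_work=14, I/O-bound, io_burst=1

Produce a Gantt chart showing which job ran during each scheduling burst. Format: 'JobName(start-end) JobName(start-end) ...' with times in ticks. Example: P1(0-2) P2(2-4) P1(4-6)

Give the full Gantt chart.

t=0-2: P1@Q0 runs 2, rem=5, quantum used, demote→Q1. Q0=[P2,P3,P4,P5] Q1=[P1] Q2=[]
t=2-4: P2@Q0 runs 2, rem=12, quantum used, demote→Q1. Q0=[P3,P4,P5] Q1=[P1,P2] Q2=[]
t=4-5: P3@Q0 runs 1, rem=10, I/O yield, promote→Q0. Q0=[P4,P5,P3] Q1=[P1,P2] Q2=[]
t=5-7: P4@Q0 runs 2, rem=10, quantum used, demote→Q1. Q0=[P5,P3] Q1=[P1,P2,P4] Q2=[]
t=7-8: P5@Q0 runs 1, rem=13, I/O yield, promote→Q0. Q0=[P3,P5] Q1=[P1,P2,P4] Q2=[]
t=8-9: P3@Q0 runs 1, rem=9, I/O yield, promote→Q0. Q0=[P5,P3] Q1=[P1,P2,P4] Q2=[]
t=9-10: P5@Q0 runs 1, rem=12, I/O yield, promote→Q0. Q0=[P3,P5] Q1=[P1,P2,P4] Q2=[]
t=10-11: P3@Q0 runs 1, rem=8, I/O yield, promote→Q0. Q0=[P5,P3] Q1=[P1,P2,P4] Q2=[]
t=11-12: P5@Q0 runs 1, rem=11, I/O yield, promote→Q0. Q0=[P3,P5] Q1=[P1,P2,P4] Q2=[]
t=12-13: P3@Q0 runs 1, rem=7, I/O yield, promote→Q0. Q0=[P5,P3] Q1=[P1,P2,P4] Q2=[]
t=13-14: P5@Q0 runs 1, rem=10, I/O yield, promote→Q0. Q0=[P3,P5] Q1=[P1,P2,P4] Q2=[]
t=14-15: P3@Q0 runs 1, rem=6, I/O yield, promote→Q0. Q0=[P5,P3] Q1=[P1,P2,P4] Q2=[]
t=15-16: P5@Q0 runs 1, rem=9, I/O yield, promote→Q0. Q0=[P3,P5] Q1=[P1,P2,P4] Q2=[]
t=16-17: P3@Q0 runs 1, rem=5, I/O yield, promote→Q0. Q0=[P5,P3] Q1=[P1,P2,P4] Q2=[]
t=17-18: P5@Q0 runs 1, rem=8, I/O yield, promote→Q0. Q0=[P3,P5] Q1=[P1,P2,P4] Q2=[]
t=18-19: P3@Q0 runs 1, rem=4, I/O yield, promote→Q0. Q0=[P5,P3] Q1=[P1,P2,P4] Q2=[]
t=19-20: P5@Q0 runs 1, rem=7, I/O yield, promote→Q0. Q0=[P3,P5] Q1=[P1,P2,P4] Q2=[]
t=20-21: P3@Q0 runs 1, rem=3, I/O yield, promote→Q0. Q0=[P5,P3] Q1=[P1,P2,P4] Q2=[]
t=21-22: P5@Q0 runs 1, rem=6, I/O yield, promote→Q0. Q0=[P3,P5] Q1=[P1,P2,P4] Q2=[]
t=22-23: P3@Q0 runs 1, rem=2, I/O yield, promote→Q0. Q0=[P5,P3] Q1=[P1,P2,P4] Q2=[]
t=23-24: P5@Q0 runs 1, rem=5, I/O yield, promote→Q0. Q0=[P3,P5] Q1=[P1,P2,P4] Q2=[]
t=24-25: P3@Q0 runs 1, rem=1, I/O yield, promote→Q0. Q0=[P5,P3] Q1=[P1,P2,P4] Q2=[]
t=25-26: P5@Q0 runs 1, rem=4, I/O yield, promote→Q0. Q0=[P3,P5] Q1=[P1,P2,P4] Q2=[]
t=26-27: P3@Q0 runs 1, rem=0, completes. Q0=[P5] Q1=[P1,P2,P4] Q2=[]
t=27-28: P5@Q0 runs 1, rem=3, I/O yield, promote→Q0. Q0=[P5] Q1=[P1,P2,P4] Q2=[]
t=28-29: P5@Q0 runs 1, rem=2, I/O yield, promote→Q0. Q0=[P5] Q1=[P1,P2,P4] Q2=[]
t=29-30: P5@Q0 runs 1, rem=1, I/O yield, promote→Q0. Q0=[P5] Q1=[P1,P2,P4] Q2=[]
t=30-31: P5@Q0 runs 1, rem=0, completes. Q0=[] Q1=[P1,P2,P4] Q2=[]
t=31-36: P1@Q1 runs 5, rem=0, completes. Q0=[] Q1=[P2,P4] Q2=[]
t=36-39: P2@Q1 runs 3, rem=9, I/O yield, promote→Q0. Q0=[P2] Q1=[P4] Q2=[]
t=39-41: P2@Q0 runs 2, rem=7, quantum used, demote→Q1. Q0=[] Q1=[P4,P2] Q2=[]
t=41-46: P4@Q1 runs 5, rem=5, quantum used, demote→Q2. Q0=[] Q1=[P2] Q2=[P4]
t=46-49: P2@Q1 runs 3, rem=4, I/O yield, promote→Q0. Q0=[P2] Q1=[] Q2=[P4]
t=49-51: P2@Q0 runs 2, rem=2, quantum used, demote→Q1. Q0=[] Q1=[P2] Q2=[P4]
t=51-53: P2@Q1 runs 2, rem=0, completes. Q0=[] Q1=[] Q2=[P4]
t=53-58: P4@Q2 runs 5, rem=0, completes. Q0=[] Q1=[] Q2=[]

Answer: P1(0-2) P2(2-4) P3(4-5) P4(5-7) P5(7-8) P3(8-9) P5(9-10) P3(10-11) P5(11-12) P3(12-13) P5(13-14) P3(14-15) P5(15-16) P3(16-17) P5(17-18) P3(18-19) P5(19-20) P3(20-21) P5(21-22) P3(22-23) P5(23-24) P3(24-25) P5(25-26) P3(26-27) P5(27-28) P5(28-29) P5(29-30) P5(30-31) P1(31-36) P2(36-39) P2(39-41) P4(41-46) P2(46-49) P2(49-51) P2(51-53) P4(53-58)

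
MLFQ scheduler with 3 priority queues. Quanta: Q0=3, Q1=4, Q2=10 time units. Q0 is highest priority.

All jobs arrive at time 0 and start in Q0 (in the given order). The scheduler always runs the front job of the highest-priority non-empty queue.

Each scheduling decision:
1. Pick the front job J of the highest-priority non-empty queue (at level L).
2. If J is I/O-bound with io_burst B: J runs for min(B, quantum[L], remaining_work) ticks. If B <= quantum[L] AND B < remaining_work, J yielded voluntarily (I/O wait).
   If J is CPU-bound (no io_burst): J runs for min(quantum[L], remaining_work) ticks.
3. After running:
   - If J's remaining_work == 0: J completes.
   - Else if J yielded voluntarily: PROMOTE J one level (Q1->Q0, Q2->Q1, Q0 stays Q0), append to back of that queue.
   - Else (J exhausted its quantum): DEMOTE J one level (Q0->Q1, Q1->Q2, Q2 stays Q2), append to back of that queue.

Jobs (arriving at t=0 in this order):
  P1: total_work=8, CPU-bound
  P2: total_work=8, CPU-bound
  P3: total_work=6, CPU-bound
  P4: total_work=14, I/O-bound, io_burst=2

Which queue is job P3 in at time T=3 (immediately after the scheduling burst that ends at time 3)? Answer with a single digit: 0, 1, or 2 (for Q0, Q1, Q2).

t=0-3: P1@Q0 runs 3, rem=5, quantum used, demote→Q1. Q0=[P2,P3,P4] Q1=[P1] Q2=[]
t=3-6: P2@Q0 runs 3, rem=5, quantum used, demote→Q1. Q0=[P3,P4] Q1=[P1,P2] Q2=[]
t=6-9: P3@Q0 runs 3, rem=3, quantum used, demote→Q1. Q0=[P4] Q1=[P1,P2,P3] Q2=[]
t=9-11: P4@Q0 runs 2, rem=12, I/O yield, promote→Q0. Q0=[P4] Q1=[P1,P2,P3] Q2=[]
t=11-13: P4@Q0 runs 2, rem=10, I/O yield, promote→Q0. Q0=[P4] Q1=[P1,P2,P3] Q2=[]
t=13-15: P4@Q0 runs 2, rem=8, I/O yield, promote→Q0. Q0=[P4] Q1=[P1,P2,P3] Q2=[]
t=15-17: P4@Q0 runs 2, rem=6, I/O yield, promote→Q0. Q0=[P4] Q1=[P1,P2,P3] Q2=[]
t=17-19: P4@Q0 runs 2, rem=4, I/O yield, promote→Q0. Q0=[P4] Q1=[P1,P2,P3] Q2=[]
t=19-21: P4@Q0 runs 2, rem=2, I/O yield, promote→Q0. Q0=[P4] Q1=[P1,P2,P3] Q2=[]
t=21-23: P4@Q0 runs 2, rem=0, completes. Q0=[] Q1=[P1,P2,P3] Q2=[]
t=23-27: P1@Q1 runs 4, rem=1, quantum used, demote→Q2. Q0=[] Q1=[P2,P3] Q2=[P1]
t=27-31: P2@Q1 runs 4, rem=1, quantum used, demote→Q2. Q0=[] Q1=[P3] Q2=[P1,P2]
t=31-34: P3@Q1 runs 3, rem=0, completes. Q0=[] Q1=[] Q2=[P1,P2]
t=34-35: P1@Q2 runs 1, rem=0, completes. Q0=[] Q1=[] Q2=[P2]
t=35-36: P2@Q2 runs 1, rem=0, completes. Q0=[] Q1=[] Q2=[]

Answer: 0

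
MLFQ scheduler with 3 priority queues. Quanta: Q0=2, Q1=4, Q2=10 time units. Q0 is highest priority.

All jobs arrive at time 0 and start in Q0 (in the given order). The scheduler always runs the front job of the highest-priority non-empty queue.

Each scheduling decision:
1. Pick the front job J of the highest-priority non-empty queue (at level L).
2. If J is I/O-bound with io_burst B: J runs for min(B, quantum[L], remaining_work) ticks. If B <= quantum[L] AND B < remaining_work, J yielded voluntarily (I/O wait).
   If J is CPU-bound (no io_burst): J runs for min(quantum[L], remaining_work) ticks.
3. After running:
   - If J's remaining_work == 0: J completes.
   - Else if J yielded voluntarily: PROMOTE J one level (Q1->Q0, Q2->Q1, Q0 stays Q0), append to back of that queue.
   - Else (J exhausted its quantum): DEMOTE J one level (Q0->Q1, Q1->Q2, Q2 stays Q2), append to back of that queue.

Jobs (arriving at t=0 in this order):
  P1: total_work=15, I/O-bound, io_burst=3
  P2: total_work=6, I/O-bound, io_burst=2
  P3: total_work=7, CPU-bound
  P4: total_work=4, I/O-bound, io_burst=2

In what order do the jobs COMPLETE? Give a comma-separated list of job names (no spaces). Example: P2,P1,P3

Answer: P4,P2,P1,P3

Derivation:
t=0-2: P1@Q0 runs 2, rem=13, quantum used, demote→Q1. Q0=[P2,P3,P4] Q1=[P1] Q2=[]
t=2-4: P2@Q0 runs 2, rem=4, I/O yield, promote→Q0. Q0=[P3,P4,P2] Q1=[P1] Q2=[]
t=4-6: P3@Q0 runs 2, rem=5, quantum used, demote→Q1. Q0=[P4,P2] Q1=[P1,P3] Q2=[]
t=6-8: P4@Q0 runs 2, rem=2, I/O yield, promote→Q0. Q0=[P2,P4] Q1=[P1,P3] Q2=[]
t=8-10: P2@Q0 runs 2, rem=2, I/O yield, promote→Q0. Q0=[P4,P2] Q1=[P1,P3] Q2=[]
t=10-12: P4@Q0 runs 2, rem=0, completes. Q0=[P2] Q1=[P1,P3] Q2=[]
t=12-14: P2@Q0 runs 2, rem=0, completes. Q0=[] Q1=[P1,P3] Q2=[]
t=14-17: P1@Q1 runs 3, rem=10, I/O yield, promote→Q0. Q0=[P1] Q1=[P3] Q2=[]
t=17-19: P1@Q0 runs 2, rem=8, quantum used, demote→Q1. Q0=[] Q1=[P3,P1] Q2=[]
t=19-23: P3@Q1 runs 4, rem=1, quantum used, demote→Q2. Q0=[] Q1=[P1] Q2=[P3]
t=23-26: P1@Q1 runs 3, rem=5, I/O yield, promote→Q0. Q0=[P1] Q1=[] Q2=[P3]
t=26-28: P1@Q0 runs 2, rem=3, quantum used, demote→Q1. Q0=[] Q1=[P1] Q2=[P3]
t=28-31: P1@Q1 runs 3, rem=0, completes. Q0=[] Q1=[] Q2=[P3]
t=31-32: P3@Q2 runs 1, rem=0, completes. Q0=[] Q1=[] Q2=[]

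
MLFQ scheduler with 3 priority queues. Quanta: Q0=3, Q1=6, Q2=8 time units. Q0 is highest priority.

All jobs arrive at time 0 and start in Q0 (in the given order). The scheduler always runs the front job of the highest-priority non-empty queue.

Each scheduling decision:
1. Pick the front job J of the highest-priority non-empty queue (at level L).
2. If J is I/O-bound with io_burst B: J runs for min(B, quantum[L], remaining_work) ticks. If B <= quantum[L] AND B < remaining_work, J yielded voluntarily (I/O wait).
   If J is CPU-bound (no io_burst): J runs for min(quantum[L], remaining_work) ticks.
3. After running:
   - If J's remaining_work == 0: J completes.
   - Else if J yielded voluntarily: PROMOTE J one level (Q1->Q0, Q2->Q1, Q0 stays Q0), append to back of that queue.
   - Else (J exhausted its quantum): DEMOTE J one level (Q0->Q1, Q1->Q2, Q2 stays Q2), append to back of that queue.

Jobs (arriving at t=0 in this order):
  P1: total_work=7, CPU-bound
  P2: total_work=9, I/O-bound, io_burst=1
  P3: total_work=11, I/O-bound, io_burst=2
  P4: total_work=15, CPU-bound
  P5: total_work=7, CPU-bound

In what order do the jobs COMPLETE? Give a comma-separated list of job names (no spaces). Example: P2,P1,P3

Answer: P3,P2,P1,P5,P4

Derivation:
t=0-3: P1@Q0 runs 3, rem=4, quantum used, demote→Q1. Q0=[P2,P3,P4,P5] Q1=[P1] Q2=[]
t=3-4: P2@Q0 runs 1, rem=8, I/O yield, promote→Q0. Q0=[P3,P4,P5,P2] Q1=[P1] Q2=[]
t=4-6: P3@Q0 runs 2, rem=9, I/O yield, promote→Q0. Q0=[P4,P5,P2,P3] Q1=[P1] Q2=[]
t=6-9: P4@Q0 runs 3, rem=12, quantum used, demote→Q1. Q0=[P5,P2,P3] Q1=[P1,P4] Q2=[]
t=9-12: P5@Q0 runs 3, rem=4, quantum used, demote→Q1. Q0=[P2,P3] Q1=[P1,P4,P5] Q2=[]
t=12-13: P2@Q0 runs 1, rem=7, I/O yield, promote→Q0. Q0=[P3,P2] Q1=[P1,P4,P5] Q2=[]
t=13-15: P3@Q0 runs 2, rem=7, I/O yield, promote→Q0. Q0=[P2,P3] Q1=[P1,P4,P5] Q2=[]
t=15-16: P2@Q0 runs 1, rem=6, I/O yield, promote→Q0. Q0=[P3,P2] Q1=[P1,P4,P5] Q2=[]
t=16-18: P3@Q0 runs 2, rem=5, I/O yield, promote→Q0. Q0=[P2,P3] Q1=[P1,P4,P5] Q2=[]
t=18-19: P2@Q0 runs 1, rem=5, I/O yield, promote→Q0. Q0=[P3,P2] Q1=[P1,P4,P5] Q2=[]
t=19-21: P3@Q0 runs 2, rem=3, I/O yield, promote→Q0. Q0=[P2,P3] Q1=[P1,P4,P5] Q2=[]
t=21-22: P2@Q0 runs 1, rem=4, I/O yield, promote→Q0. Q0=[P3,P2] Q1=[P1,P4,P5] Q2=[]
t=22-24: P3@Q0 runs 2, rem=1, I/O yield, promote→Q0. Q0=[P2,P3] Q1=[P1,P4,P5] Q2=[]
t=24-25: P2@Q0 runs 1, rem=3, I/O yield, promote→Q0. Q0=[P3,P2] Q1=[P1,P4,P5] Q2=[]
t=25-26: P3@Q0 runs 1, rem=0, completes. Q0=[P2] Q1=[P1,P4,P5] Q2=[]
t=26-27: P2@Q0 runs 1, rem=2, I/O yield, promote→Q0. Q0=[P2] Q1=[P1,P4,P5] Q2=[]
t=27-28: P2@Q0 runs 1, rem=1, I/O yield, promote→Q0. Q0=[P2] Q1=[P1,P4,P5] Q2=[]
t=28-29: P2@Q0 runs 1, rem=0, completes. Q0=[] Q1=[P1,P4,P5] Q2=[]
t=29-33: P1@Q1 runs 4, rem=0, completes. Q0=[] Q1=[P4,P5] Q2=[]
t=33-39: P4@Q1 runs 6, rem=6, quantum used, demote→Q2. Q0=[] Q1=[P5] Q2=[P4]
t=39-43: P5@Q1 runs 4, rem=0, completes. Q0=[] Q1=[] Q2=[P4]
t=43-49: P4@Q2 runs 6, rem=0, completes. Q0=[] Q1=[] Q2=[]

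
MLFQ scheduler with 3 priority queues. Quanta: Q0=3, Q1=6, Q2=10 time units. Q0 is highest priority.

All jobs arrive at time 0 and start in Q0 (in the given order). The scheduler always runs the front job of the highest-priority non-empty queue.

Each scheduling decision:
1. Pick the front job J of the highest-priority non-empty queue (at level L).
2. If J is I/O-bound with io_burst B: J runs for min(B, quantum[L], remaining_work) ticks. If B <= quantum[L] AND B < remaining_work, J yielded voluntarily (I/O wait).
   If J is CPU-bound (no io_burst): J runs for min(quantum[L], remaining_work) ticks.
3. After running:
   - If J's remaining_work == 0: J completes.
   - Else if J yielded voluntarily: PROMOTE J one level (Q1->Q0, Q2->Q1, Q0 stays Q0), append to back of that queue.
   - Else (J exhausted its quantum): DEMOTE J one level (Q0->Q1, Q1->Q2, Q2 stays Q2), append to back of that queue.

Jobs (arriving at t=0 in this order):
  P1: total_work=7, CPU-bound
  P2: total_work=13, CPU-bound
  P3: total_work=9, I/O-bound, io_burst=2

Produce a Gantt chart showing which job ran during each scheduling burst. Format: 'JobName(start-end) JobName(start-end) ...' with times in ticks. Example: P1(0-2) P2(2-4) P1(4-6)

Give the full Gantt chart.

Answer: P1(0-3) P2(3-6) P3(6-8) P3(8-10) P3(10-12) P3(12-14) P3(14-15) P1(15-19) P2(19-25) P2(25-29)

Derivation:
t=0-3: P1@Q0 runs 3, rem=4, quantum used, demote→Q1. Q0=[P2,P3] Q1=[P1] Q2=[]
t=3-6: P2@Q0 runs 3, rem=10, quantum used, demote→Q1. Q0=[P3] Q1=[P1,P2] Q2=[]
t=6-8: P3@Q0 runs 2, rem=7, I/O yield, promote→Q0. Q0=[P3] Q1=[P1,P2] Q2=[]
t=8-10: P3@Q0 runs 2, rem=5, I/O yield, promote→Q0. Q0=[P3] Q1=[P1,P2] Q2=[]
t=10-12: P3@Q0 runs 2, rem=3, I/O yield, promote→Q0. Q0=[P3] Q1=[P1,P2] Q2=[]
t=12-14: P3@Q0 runs 2, rem=1, I/O yield, promote→Q0. Q0=[P3] Q1=[P1,P2] Q2=[]
t=14-15: P3@Q0 runs 1, rem=0, completes. Q0=[] Q1=[P1,P2] Q2=[]
t=15-19: P1@Q1 runs 4, rem=0, completes. Q0=[] Q1=[P2] Q2=[]
t=19-25: P2@Q1 runs 6, rem=4, quantum used, demote→Q2. Q0=[] Q1=[] Q2=[P2]
t=25-29: P2@Q2 runs 4, rem=0, completes. Q0=[] Q1=[] Q2=[]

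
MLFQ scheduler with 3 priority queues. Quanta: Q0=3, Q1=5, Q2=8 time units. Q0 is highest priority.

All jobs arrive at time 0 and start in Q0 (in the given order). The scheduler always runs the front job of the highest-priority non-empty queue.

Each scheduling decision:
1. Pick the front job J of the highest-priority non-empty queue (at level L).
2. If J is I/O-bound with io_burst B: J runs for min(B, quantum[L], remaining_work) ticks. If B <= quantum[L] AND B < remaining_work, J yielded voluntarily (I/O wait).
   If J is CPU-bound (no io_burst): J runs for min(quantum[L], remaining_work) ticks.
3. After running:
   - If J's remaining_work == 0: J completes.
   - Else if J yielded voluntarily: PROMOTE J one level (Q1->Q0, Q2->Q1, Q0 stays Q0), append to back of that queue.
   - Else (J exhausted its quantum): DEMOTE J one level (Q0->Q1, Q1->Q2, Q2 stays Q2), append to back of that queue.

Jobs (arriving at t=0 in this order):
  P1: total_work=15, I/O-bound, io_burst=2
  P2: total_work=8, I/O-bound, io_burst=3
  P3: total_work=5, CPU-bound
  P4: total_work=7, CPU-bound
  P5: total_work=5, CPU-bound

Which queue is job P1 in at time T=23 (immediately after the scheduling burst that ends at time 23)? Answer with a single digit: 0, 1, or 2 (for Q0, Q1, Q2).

Answer: 0

Derivation:
t=0-2: P1@Q0 runs 2, rem=13, I/O yield, promote→Q0. Q0=[P2,P3,P4,P5,P1] Q1=[] Q2=[]
t=2-5: P2@Q0 runs 3, rem=5, I/O yield, promote→Q0. Q0=[P3,P4,P5,P1,P2] Q1=[] Q2=[]
t=5-8: P3@Q0 runs 3, rem=2, quantum used, demote→Q1. Q0=[P4,P5,P1,P2] Q1=[P3] Q2=[]
t=8-11: P4@Q0 runs 3, rem=4, quantum used, demote→Q1. Q0=[P5,P1,P2] Q1=[P3,P4] Q2=[]
t=11-14: P5@Q0 runs 3, rem=2, quantum used, demote→Q1. Q0=[P1,P2] Q1=[P3,P4,P5] Q2=[]
t=14-16: P1@Q0 runs 2, rem=11, I/O yield, promote→Q0. Q0=[P2,P1] Q1=[P3,P4,P5] Q2=[]
t=16-19: P2@Q0 runs 3, rem=2, I/O yield, promote→Q0. Q0=[P1,P2] Q1=[P3,P4,P5] Q2=[]
t=19-21: P1@Q0 runs 2, rem=9, I/O yield, promote→Q0. Q0=[P2,P1] Q1=[P3,P4,P5] Q2=[]
t=21-23: P2@Q0 runs 2, rem=0, completes. Q0=[P1] Q1=[P3,P4,P5] Q2=[]
t=23-25: P1@Q0 runs 2, rem=7, I/O yield, promote→Q0. Q0=[P1] Q1=[P3,P4,P5] Q2=[]
t=25-27: P1@Q0 runs 2, rem=5, I/O yield, promote→Q0. Q0=[P1] Q1=[P3,P4,P5] Q2=[]
t=27-29: P1@Q0 runs 2, rem=3, I/O yield, promote→Q0. Q0=[P1] Q1=[P3,P4,P5] Q2=[]
t=29-31: P1@Q0 runs 2, rem=1, I/O yield, promote→Q0. Q0=[P1] Q1=[P3,P4,P5] Q2=[]
t=31-32: P1@Q0 runs 1, rem=0, completes. Q0=[] Q1=[P3,P4,P5] Q2=[]
t=32-34: P3@Q1 runs 2, rem=0, completes. Q0=[] Q1=[P4,P5] Q2=[]
t=34-38: P4@Q1 runs 4, rem=0, completes. Q0=[] Q1=[P5] Q2=[]
t=38-40: P5@Q1 runs 2, rem=0, completes. Q0=[] Q1=[] Q2=[]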